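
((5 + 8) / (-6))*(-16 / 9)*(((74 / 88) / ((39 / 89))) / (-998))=-3293 / 444609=-0.01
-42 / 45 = -14 / 15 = -0.93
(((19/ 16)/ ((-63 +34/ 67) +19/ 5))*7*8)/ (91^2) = -6365/ 46520292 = -0.00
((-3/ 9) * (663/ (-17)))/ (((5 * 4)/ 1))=13/ 20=0.65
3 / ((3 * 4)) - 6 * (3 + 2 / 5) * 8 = -162.95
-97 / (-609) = 97 / 609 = 0.16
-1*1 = -1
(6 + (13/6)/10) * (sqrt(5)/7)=373 * sqrt(5)/420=1.99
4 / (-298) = -2 / 149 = -0.01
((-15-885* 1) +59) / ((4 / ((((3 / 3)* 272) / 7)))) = -57188 / 7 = -8169.71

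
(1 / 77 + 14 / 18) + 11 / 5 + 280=980563 / 3465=282.99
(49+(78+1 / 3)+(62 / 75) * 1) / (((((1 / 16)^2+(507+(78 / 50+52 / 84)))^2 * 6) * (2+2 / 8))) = 171481497600 / 4683238224087721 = 0.00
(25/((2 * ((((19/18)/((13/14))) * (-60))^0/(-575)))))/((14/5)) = -71875/28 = -2566.96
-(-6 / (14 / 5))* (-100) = -1500 / 7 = -214.29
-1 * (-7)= 7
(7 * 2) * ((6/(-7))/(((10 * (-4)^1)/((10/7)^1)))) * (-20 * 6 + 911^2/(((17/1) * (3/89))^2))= 939070303/867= 1083126.07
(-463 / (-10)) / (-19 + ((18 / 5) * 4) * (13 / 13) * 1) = -463 / 46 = -10.07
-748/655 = -1.14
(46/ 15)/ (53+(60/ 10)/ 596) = 0.06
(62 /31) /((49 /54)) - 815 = -39827 /49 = -812.80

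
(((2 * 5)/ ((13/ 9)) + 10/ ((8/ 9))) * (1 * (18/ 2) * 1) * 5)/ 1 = 42525/ 52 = 817.79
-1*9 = -9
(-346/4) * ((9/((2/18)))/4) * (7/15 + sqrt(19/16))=-14013 * sqrt(19)/32 - 32697/40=-2726.21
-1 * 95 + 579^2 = 335146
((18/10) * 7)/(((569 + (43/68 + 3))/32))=137088/194695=0.70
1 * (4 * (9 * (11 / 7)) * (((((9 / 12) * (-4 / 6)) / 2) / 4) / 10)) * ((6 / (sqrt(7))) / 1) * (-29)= 8613 * sqrt(7) / 980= 23.25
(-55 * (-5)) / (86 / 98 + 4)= 13475 / 239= 56.38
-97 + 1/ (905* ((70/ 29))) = -6144921/ 63350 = -97.00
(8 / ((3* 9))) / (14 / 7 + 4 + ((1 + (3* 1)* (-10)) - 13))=-2 / 243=-0.01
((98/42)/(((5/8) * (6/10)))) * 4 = 224/9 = 24.89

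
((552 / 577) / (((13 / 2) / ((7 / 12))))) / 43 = 644 / 322543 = 0.00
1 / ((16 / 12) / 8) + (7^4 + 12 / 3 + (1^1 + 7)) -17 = 2402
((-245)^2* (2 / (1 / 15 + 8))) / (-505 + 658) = 600250 / 6171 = 97.27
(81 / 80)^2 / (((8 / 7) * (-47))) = -45927 / 2406400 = -0.02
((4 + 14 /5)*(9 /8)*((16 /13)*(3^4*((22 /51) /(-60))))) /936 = -99 /16900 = -0.01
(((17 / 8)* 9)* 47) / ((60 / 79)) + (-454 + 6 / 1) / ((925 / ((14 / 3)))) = 104895761 / 88800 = 1181.26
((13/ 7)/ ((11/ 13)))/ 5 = 0.44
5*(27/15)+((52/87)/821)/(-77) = 49498859/5499879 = 9.00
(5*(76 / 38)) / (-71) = -10 / 71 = -0.14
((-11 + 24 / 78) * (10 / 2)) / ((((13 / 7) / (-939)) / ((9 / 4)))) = 60819.70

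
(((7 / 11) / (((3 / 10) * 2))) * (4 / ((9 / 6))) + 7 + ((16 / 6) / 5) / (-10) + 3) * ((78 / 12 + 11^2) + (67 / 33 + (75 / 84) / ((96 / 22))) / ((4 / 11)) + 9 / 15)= 57047298197 / 33264000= 1714.99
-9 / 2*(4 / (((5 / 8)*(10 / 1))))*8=-576 / 25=-23.04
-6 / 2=-3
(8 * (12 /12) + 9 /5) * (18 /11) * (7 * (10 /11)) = 12348 /121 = 102.05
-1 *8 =-8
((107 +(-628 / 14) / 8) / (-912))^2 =8059921 / 652087296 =0.01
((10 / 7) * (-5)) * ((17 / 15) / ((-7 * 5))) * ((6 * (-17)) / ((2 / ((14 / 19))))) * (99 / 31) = -114444 / 4123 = -27.76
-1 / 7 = -0.14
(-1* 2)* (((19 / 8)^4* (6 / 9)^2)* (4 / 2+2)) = -113.13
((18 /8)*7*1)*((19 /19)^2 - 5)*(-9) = 567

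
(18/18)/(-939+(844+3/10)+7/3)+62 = 171772/2771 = 61.99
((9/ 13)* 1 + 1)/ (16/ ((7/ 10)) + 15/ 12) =616/ 8775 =0.07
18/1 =18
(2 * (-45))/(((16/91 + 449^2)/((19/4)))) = -77805/36691414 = -0.00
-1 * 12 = -12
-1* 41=-41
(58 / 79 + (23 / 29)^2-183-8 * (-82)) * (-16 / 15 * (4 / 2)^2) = -2017037824 / 996585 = -2023.95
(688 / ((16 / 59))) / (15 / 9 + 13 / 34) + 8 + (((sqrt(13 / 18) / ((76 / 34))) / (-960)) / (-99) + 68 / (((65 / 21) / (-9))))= 17*sqrt(26) / 21669120 + 14242922 / 13585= 1048.43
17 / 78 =0.22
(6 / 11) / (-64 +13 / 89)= -534 / 62513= -0.01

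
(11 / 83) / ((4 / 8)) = 22 / 83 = 0.27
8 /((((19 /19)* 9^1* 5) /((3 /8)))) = 0.07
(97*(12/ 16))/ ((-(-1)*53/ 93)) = 27063/ 212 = 127.66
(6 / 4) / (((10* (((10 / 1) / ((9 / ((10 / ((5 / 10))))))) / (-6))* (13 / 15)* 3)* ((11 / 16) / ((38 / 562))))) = -1539 / 1004575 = -0.00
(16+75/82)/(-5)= -3.38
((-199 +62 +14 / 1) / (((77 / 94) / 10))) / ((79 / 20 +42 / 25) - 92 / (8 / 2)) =3854000 / 44583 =86.45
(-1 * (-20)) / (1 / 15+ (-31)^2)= 75 / 3604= 0.02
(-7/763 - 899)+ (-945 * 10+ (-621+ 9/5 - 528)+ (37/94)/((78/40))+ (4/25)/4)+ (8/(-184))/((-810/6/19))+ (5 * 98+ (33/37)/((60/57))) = -1684052297858963/153024522300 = -11005.11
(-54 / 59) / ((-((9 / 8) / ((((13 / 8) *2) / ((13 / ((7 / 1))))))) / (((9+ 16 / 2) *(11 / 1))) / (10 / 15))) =10472 / 59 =177.49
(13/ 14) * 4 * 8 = 208/ 7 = 29.71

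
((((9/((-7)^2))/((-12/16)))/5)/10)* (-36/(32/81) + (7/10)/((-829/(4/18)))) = 27195401/60931500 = 0.45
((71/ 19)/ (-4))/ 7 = -71/ 532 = -0.13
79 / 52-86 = -4393 / 52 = -84.48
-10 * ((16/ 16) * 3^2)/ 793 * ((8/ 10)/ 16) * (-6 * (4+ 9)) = 27/ 61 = 0.44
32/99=0.32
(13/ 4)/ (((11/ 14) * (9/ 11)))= 91/ 18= 5.06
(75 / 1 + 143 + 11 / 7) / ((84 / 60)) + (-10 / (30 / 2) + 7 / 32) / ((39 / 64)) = 894931 / 5733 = 156.10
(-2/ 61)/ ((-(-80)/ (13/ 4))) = -13/ 9760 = -0.00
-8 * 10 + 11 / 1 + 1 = -68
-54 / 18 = -3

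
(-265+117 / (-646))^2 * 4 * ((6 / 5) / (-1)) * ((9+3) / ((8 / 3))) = -792344382723 / 521645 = -1518934.11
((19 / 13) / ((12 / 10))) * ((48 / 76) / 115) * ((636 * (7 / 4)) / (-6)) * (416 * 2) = -23744 / 23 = -1032.35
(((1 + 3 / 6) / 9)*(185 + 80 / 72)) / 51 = 1675 / 2754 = 0.61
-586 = -586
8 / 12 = 2 / 3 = 0.67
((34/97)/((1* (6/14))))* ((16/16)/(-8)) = -119/1164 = -0.10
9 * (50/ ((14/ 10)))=2250/ 7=321.43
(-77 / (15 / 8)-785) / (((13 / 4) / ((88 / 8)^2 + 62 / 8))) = -1276273 / 39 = -32724.95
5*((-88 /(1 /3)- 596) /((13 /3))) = -12900 /13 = -992.31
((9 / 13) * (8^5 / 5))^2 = 86973087744 / 4225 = 20585346.21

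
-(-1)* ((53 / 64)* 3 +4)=415 / 64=6.48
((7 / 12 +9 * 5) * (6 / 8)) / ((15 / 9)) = 20.51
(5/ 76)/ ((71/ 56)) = 70/ 1349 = 0.05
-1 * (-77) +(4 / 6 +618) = 2087 / 3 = 695.67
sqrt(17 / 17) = 1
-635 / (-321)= 635 / 321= 1.98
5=5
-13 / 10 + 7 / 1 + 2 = 77 / 10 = 7.70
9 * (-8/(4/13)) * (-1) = 234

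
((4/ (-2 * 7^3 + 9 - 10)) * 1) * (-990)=1320/ 229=5.76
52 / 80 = 13 / 20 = 0.65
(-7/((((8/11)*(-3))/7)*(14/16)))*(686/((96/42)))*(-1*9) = -554631/8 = -69328.88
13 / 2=6.50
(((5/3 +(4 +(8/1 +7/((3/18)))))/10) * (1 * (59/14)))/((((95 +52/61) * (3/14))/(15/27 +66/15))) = 134030359/23680350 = 5.66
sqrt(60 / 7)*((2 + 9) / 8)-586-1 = -582.97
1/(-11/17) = -17/11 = -1.55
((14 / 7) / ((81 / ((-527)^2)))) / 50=277729 / 2025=137.15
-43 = -43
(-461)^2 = 212521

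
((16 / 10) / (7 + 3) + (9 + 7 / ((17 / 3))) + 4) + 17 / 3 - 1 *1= 24304 / 1275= 19.06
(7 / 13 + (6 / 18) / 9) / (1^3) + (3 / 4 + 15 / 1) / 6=3.20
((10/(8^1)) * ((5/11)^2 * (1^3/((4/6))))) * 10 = 1875/484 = 3.87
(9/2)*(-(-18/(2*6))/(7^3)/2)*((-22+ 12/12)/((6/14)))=-27/56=-0.48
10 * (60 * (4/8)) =300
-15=-15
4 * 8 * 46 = 1472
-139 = -139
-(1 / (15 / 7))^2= -49 / 225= -0.22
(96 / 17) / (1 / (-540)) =-51840 / 17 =-3049.41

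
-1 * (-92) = 92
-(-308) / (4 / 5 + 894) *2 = 1540 / 2237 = 0.69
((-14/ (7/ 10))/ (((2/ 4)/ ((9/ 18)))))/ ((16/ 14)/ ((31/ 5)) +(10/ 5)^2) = -1085/ 227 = -4.78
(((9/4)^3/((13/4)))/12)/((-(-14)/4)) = 243/2912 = 0.08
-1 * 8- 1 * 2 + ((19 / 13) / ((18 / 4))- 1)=-10.68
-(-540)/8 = 135/2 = 67.50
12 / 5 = 2.40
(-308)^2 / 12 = 23716 / 3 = 7905.33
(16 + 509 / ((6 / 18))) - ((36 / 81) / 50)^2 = 78114371 / 50625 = 1543.00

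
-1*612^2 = -374544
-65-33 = -98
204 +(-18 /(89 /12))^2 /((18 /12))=1646988 /7921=207.93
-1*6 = -6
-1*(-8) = 8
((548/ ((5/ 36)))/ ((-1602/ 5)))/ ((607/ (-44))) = 48224/ 54023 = 0.89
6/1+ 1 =7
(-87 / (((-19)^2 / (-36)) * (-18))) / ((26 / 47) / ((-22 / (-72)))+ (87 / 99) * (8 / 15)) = -0.21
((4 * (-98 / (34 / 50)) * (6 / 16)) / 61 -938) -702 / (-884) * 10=-968146 / 1037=-933.60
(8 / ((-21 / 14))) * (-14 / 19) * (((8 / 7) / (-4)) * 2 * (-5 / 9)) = 640 / 513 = 1.25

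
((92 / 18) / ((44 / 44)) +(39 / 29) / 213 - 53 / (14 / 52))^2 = 618611459353801 / 16826500089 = 36764.12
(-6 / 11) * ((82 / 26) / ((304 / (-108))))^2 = -3676347 / 5368792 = -0.68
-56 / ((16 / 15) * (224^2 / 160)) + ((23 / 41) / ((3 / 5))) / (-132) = -317305 / 1818432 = -0.17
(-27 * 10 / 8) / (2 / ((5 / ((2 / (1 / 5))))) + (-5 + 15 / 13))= -1755 / 8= -219.38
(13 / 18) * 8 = 52 / 9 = 5.78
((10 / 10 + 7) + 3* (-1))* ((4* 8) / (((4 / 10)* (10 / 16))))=640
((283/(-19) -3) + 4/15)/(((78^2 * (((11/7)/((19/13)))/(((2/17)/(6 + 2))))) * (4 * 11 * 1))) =-1099/1220191830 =-0.00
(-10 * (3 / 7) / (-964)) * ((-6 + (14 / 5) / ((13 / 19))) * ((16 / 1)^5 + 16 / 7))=-1365248928 / 153517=-8893.14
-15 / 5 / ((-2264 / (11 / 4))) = 33 / 9056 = 0.00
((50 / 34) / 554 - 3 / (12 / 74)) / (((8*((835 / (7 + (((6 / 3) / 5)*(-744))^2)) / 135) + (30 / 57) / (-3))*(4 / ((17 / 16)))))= 1546022025567 / 55027188470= 28.10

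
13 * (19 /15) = 247 /15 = 16.47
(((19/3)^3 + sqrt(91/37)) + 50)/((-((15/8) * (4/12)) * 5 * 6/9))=-32836/225-12 * sqrt(3367)/925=-146.69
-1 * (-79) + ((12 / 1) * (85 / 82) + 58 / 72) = 136153 / 1476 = 92.24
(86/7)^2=7396/49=150.94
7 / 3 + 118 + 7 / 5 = 1826 / 15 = 121.73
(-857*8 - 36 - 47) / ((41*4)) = -6939 / 164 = -42.31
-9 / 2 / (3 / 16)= -24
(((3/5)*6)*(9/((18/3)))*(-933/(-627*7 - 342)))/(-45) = -933/39425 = -0.02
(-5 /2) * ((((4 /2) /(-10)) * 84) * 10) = 420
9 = 9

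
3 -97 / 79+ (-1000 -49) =-82731 / 79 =-1047.23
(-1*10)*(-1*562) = 5620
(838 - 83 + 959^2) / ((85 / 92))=84680112 / 85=996236.61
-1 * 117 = -117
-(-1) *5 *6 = 30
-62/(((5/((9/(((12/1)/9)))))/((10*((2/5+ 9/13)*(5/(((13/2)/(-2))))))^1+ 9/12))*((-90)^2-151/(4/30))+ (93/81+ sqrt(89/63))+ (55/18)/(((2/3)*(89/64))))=7028256238146837*sqrt(623)/239253371056101943391+ 46790896965682202739/239253371056101943391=0.20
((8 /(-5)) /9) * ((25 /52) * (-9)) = 10 /13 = 0.77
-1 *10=-10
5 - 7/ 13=58/ 13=4.46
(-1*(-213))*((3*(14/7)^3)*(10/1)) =51120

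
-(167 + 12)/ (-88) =179/ 88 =2.03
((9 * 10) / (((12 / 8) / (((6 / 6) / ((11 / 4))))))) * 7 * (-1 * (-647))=98814.55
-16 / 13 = -1.23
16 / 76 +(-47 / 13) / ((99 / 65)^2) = -251021 / 186219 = -1.35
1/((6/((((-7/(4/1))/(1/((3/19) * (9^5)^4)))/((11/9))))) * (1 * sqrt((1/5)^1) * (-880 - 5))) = 255310974640195504821 * sqrt(5)/493240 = 1157433895663778.40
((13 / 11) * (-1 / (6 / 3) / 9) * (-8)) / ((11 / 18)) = 104 / 121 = 0.86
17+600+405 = 1022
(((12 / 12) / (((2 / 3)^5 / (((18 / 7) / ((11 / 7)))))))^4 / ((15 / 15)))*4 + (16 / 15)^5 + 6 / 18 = 17372376520105932319 / 182157465600000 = 95370.10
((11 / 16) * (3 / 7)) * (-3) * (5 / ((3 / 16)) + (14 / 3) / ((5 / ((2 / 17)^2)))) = -477081 / 20230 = -23.58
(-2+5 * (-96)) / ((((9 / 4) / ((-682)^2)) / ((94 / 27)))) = -84295352768 / 243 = -346894455.84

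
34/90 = 17/45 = 0.38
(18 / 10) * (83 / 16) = 747 / 80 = 9.34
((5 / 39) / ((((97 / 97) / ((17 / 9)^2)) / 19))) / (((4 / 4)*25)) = 5491 / 15795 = 0.35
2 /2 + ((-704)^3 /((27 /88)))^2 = 942760328706207515353 /729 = 1293224044864482188.41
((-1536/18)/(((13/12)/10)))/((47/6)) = -61440/611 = -100.56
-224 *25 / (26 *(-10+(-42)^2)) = -1400 / 11401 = -0.12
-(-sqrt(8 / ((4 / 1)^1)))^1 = sqrt(2) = 1.41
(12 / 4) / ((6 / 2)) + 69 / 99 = 1.70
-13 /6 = -2.17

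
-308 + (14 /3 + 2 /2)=-907 /3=-302.33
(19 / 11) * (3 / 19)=3 / 11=0.27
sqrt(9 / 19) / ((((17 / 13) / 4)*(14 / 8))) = 624*sqrt(19) / 2261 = 1.20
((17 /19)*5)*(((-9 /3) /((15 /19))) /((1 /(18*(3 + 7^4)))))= -735624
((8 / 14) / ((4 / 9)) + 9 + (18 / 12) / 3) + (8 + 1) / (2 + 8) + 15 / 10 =923 / 70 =13.19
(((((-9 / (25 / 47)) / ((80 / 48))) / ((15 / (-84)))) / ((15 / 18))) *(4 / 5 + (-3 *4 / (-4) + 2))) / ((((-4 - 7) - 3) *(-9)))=49068 / 15625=3.14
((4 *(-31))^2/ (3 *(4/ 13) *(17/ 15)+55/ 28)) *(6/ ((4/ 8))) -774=331571094/ 5479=60516.72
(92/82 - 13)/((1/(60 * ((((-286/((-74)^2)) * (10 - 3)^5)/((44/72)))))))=57458763180/56129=1023691.20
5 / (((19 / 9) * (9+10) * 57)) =0.00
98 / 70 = 7 / 5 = 1.40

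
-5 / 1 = -5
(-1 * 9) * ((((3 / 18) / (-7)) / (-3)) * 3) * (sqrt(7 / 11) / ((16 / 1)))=-3 * sqrt(77) / 2464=-0.01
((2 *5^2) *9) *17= 7650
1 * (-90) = -90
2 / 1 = 2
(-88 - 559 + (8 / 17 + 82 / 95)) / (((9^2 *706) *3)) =-1042751 / 277066170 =-0.00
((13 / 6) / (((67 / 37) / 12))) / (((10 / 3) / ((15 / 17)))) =4329 / 1139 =3.80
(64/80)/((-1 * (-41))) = 0.02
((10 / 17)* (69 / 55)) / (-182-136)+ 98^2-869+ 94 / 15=1299520064 / 148665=8741.26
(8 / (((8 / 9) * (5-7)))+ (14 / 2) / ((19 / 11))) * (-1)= 17 / 38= 0.45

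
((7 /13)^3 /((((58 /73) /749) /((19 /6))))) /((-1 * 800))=-356330009 /611644800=-0.58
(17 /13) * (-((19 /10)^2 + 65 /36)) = -41429 /5850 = -7.08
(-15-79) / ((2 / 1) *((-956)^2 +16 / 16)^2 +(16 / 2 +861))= -94 / 1670561680807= -0.00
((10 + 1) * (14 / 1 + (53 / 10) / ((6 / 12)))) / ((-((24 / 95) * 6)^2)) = -117.77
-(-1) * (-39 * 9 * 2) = -702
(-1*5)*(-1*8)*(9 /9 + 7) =320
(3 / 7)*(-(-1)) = 0.43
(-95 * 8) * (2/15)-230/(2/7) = -2719/3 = -906.33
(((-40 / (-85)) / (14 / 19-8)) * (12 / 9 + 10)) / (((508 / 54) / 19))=-4332 / 2921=-1.48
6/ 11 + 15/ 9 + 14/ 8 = 523/ 132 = 3.96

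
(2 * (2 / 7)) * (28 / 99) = 16 / 99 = 0.16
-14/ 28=-1/ 2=-0.50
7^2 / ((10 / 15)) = 147 / 2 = 73.50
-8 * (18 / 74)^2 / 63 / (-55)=0.00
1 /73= 0.01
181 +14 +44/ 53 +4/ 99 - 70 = 660443/ 5247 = 125.87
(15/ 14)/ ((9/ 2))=5/ 21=0.24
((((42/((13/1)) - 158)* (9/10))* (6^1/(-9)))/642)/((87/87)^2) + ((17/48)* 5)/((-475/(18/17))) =148739/1057160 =0.14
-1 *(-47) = 47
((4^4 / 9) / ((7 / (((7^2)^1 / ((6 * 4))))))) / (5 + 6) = 0.75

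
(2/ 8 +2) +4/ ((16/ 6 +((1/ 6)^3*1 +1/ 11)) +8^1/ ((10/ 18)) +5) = 2559663/ 1053148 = 2.43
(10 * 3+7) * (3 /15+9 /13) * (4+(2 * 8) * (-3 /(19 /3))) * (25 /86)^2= -4560250 /456703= -9.99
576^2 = 331776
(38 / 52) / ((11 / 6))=57 / 143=0.40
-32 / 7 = -4.57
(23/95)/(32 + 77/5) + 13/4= 3.26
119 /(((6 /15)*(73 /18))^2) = 240975 /5329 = 45.22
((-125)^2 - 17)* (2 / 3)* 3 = 31216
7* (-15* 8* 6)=-5040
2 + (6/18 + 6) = 25/3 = 8.33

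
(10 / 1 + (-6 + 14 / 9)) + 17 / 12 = 251 / 36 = 6.97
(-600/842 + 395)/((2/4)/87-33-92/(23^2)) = -664311990/55883119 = -11.89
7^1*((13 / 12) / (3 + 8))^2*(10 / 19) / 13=455 / 165528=0.00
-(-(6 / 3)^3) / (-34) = -4 / 17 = -0.24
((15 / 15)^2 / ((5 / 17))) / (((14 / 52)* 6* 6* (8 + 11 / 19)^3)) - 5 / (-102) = 1149705719 / 23191150185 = 0.05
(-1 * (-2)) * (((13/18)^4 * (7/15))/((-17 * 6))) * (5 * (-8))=199927/2007666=0.10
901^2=811801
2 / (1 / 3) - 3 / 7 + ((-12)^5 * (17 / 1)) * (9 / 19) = -266498331 / 133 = -2003746.85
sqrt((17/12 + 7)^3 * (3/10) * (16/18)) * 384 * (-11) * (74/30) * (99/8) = -1808708 * sqrt(505)/25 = -1625826.28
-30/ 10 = -3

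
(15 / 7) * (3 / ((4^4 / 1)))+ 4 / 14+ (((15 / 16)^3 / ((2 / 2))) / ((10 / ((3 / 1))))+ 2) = 146687 / 57344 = 2.56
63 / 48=21 / 16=1.31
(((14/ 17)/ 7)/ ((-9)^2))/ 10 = 1/ 6885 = 0.00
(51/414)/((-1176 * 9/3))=-17/486864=-0.00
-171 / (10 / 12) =-1026 / 5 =-205.20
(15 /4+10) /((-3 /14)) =-385 /6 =-64.17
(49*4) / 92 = 49 / 23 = 2.13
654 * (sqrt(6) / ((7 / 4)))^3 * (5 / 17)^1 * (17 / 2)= 627840 * sqrt(6) / 343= 4483.64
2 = 2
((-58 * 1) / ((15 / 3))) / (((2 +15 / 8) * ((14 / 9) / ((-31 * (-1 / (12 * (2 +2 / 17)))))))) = -493 / 210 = -2.35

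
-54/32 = -1.69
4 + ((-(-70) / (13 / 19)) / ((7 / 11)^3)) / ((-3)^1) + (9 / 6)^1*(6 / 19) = -4642475 / 36309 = -127.86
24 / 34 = 12 / 17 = 0.71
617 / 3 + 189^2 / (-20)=-94823 / 60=-1580.38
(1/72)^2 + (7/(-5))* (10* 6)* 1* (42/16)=-1143071/5184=-220.50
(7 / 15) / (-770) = -1 / 1650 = -0.00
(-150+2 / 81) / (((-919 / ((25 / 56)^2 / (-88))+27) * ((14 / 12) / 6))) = -30370000 / 15978782421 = -0.00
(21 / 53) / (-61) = -21 / 3233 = -0.01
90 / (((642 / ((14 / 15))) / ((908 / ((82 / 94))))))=136.19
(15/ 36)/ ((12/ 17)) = 85/ 144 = 0.59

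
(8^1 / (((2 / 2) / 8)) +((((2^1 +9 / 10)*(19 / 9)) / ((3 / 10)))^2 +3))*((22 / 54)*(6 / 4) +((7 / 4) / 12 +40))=517123459 / 26244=19704.45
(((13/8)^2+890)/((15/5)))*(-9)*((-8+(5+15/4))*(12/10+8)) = -11825703/640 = -18477.66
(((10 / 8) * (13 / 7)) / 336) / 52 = 5 / 37632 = 0.00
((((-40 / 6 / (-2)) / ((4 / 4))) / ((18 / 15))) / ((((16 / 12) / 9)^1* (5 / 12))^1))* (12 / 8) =67.50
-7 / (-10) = 7 / 10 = 0.70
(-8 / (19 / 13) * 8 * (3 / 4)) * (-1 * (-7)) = -4368 / 19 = -229.89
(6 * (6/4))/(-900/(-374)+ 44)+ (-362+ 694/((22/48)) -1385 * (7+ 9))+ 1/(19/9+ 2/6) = -1002653372/47729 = -21007.22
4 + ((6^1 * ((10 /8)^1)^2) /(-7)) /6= 423 /112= 3.78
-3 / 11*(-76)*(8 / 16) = 10.36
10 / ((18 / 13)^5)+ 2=3746033 / 944784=3.96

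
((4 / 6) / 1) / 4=1 / 6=0.17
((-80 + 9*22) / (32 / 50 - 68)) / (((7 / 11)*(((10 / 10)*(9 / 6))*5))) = -3245 / 8841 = -0.37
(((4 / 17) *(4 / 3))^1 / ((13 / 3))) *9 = 144 / 221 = 0.65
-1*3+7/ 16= -41/ 16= -2.56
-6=-6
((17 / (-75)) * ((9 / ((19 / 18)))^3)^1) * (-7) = 168643944 / 171475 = 983.49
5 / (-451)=-0.01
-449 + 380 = -69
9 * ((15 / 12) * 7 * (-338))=-53235 / 2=-26617.50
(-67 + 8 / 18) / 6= -11.09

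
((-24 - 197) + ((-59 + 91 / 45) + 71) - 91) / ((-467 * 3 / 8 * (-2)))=-0.85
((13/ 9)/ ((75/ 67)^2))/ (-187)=-58357/ 9466875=-0.01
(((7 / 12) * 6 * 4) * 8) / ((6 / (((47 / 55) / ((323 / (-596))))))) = -29.43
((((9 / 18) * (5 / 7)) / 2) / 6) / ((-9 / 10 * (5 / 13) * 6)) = -65 / 4536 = -0.01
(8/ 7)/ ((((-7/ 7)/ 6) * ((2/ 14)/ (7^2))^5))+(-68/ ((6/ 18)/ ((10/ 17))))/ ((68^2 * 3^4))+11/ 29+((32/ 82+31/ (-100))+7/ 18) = -30203499090801044409877/ 927776700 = -32554707496751.15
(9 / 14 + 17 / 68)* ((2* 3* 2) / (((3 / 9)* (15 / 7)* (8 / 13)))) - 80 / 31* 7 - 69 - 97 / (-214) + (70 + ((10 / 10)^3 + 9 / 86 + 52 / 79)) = 858757379 / 90142792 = 9.53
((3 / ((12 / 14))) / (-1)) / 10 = -7 / 20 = -0.35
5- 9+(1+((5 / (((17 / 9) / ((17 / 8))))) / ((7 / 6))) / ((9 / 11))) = 81 / 28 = 2.89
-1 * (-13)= 13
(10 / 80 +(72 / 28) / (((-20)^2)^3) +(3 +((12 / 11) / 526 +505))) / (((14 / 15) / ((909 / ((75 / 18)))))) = 2693860983537008697 / 22681120000000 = 118771.07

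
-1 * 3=-3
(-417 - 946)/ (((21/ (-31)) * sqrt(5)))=42253 * sqrt(5)/ 105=899.82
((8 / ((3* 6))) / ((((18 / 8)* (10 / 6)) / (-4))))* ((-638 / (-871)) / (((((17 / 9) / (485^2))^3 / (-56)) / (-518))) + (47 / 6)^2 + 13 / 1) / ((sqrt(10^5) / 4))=-50571858389497366069931839768* sqrt(10) / 649906993125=-246069452567881006.80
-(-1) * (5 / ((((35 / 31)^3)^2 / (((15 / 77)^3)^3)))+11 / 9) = 123139616964390385624618 / 100750515302255133524517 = 1.22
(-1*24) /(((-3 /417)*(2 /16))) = 26688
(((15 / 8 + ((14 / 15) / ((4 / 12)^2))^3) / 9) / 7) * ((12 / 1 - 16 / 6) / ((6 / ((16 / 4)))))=198193 / 3375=58.72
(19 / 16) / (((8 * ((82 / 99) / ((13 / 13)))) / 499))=938619 / 10496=89.43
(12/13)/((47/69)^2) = 1.99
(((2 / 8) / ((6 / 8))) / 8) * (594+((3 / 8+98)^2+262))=438.90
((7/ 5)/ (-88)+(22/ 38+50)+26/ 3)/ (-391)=-1485481/ 9806280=-0.15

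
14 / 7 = 2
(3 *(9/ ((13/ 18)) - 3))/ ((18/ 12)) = 246/ 13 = 18.92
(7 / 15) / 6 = 7 / 90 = 0.08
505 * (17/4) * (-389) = -3339565/4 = -834891.25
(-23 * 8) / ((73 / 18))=-3312 / 73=-45.37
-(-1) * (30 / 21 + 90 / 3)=220 / 7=31.43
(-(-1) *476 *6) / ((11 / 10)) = 28560 / 11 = 2596.36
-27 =-27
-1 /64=-0.02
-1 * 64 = -64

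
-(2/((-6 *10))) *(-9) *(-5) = 3/2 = 1.50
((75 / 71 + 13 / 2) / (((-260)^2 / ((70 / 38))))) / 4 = 7511 / 145907840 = 0.00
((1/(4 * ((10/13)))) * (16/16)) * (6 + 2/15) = 299/150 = 1.99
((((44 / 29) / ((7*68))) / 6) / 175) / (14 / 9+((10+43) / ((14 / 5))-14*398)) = -33 / 60348586025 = -0.00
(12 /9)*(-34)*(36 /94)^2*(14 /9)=-22848 /2209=-10.34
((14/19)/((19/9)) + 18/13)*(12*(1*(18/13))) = 1757376/61009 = 28.81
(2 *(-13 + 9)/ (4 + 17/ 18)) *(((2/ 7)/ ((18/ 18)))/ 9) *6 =-192/ 623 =-0.31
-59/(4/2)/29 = -59/58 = -1.02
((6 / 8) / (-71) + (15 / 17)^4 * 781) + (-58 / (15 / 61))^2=299439750862841 / 5336991900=56106.47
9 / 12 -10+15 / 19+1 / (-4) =-331 / 38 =-8.71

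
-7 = -7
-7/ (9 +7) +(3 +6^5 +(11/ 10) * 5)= 124545/ 16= 7784.06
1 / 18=0.06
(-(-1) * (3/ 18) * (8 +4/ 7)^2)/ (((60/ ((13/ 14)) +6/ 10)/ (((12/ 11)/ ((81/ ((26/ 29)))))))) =0.00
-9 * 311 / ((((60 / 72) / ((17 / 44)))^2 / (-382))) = 1390518009 / 6050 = 229837.69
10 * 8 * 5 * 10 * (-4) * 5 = -80000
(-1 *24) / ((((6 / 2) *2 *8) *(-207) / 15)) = 5 / 138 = 0.04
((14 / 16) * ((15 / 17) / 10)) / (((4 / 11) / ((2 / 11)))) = 21 / 544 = 0.04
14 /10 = 7 /5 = 1.40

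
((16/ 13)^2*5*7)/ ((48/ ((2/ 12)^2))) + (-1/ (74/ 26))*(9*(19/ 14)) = -10071029/ 2363634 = -4.26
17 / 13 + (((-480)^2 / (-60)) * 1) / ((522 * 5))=-185 / 1131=-0.16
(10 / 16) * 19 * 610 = 28975 / 4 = 7243.75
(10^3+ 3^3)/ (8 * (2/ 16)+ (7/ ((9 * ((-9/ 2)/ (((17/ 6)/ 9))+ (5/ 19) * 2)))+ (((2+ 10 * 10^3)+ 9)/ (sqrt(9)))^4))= 3161817/ 381760607598493405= 0.00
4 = 4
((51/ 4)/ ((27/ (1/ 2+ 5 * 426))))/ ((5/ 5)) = 72437/ 72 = 1006.07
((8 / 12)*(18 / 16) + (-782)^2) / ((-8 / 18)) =-22014891 / 16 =-1375930.69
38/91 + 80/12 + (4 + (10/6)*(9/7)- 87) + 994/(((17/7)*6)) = -8597/1547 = -5.56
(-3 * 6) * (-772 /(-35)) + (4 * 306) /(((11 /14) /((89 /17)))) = 2987064 /385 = 7758.61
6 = 6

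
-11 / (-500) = 11 / 500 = 0.02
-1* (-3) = 3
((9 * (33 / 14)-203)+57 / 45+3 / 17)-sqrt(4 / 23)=-643823 / 3570-2 * sqrt(23) / 23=-180.76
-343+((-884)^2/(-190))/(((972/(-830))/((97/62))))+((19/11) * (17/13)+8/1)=105650333912/20467161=5161.94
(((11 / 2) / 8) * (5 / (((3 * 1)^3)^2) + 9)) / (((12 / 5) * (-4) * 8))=-180565 / 2239488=-0.08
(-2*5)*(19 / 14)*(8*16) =-12160 / 7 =-1737.14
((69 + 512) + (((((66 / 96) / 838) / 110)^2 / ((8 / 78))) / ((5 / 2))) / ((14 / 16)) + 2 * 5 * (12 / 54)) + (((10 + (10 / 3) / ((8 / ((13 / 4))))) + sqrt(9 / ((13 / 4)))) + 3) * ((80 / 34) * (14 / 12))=280 * sqrt(13) / 221 + 14984926290213967 / 24067306368000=627.19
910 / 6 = 455 / 3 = 151.67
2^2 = 4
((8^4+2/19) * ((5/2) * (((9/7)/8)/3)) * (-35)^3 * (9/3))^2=115034111312769140625/23104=4978969499340769.59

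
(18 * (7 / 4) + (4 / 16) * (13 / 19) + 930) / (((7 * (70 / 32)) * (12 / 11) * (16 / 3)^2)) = 344553 / 170240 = 2.02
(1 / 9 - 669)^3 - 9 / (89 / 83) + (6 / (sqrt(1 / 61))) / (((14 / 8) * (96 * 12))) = -19416882056563 / 64881 + sqrt(61) / 336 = -299269155.15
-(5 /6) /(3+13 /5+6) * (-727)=18175 /348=52.23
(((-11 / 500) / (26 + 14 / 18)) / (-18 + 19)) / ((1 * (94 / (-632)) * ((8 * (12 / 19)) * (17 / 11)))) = 544863 / 770236000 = 0.00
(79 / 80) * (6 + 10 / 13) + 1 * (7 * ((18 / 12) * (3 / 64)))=59711 / 8320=7.18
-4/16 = -1/4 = -0.25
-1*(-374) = 374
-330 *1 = -330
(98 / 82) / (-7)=-7 / 41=-0.17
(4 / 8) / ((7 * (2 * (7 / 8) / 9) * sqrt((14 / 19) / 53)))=9 * sqrt(14098) / 343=3.12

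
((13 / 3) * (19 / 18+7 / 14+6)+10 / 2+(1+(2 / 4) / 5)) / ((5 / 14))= 73409 / 675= 108.75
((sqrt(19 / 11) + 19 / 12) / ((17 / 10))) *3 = 30 *sqrt(209) / 187 + 95 / 34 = 5.11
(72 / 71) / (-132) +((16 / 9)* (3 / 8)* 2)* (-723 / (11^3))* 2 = -137614 / 94501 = -1.46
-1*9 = -9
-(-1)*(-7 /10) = -7 /10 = -0.70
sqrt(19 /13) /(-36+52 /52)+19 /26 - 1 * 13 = -319 /26 - sqrt(247) /455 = -12.30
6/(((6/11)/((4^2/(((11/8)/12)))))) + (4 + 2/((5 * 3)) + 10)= 23252/15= 1550.13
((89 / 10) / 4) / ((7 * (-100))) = -89 / 28000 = -0.00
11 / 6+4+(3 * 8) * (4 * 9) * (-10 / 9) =-5725 / 6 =-954.17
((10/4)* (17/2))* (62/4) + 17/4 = 2669/8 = 333.62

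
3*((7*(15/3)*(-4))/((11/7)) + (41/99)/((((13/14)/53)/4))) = 7028/429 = 16.38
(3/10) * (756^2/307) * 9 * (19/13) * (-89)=-13047309576/19955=-653836.61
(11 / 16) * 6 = 33 / 8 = 4.12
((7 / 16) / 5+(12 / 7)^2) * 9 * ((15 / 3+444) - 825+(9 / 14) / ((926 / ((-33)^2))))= -519385474521 / 50818880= -10220.33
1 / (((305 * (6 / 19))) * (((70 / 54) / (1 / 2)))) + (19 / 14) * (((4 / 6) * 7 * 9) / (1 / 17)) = 41376471 / 42700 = 969.00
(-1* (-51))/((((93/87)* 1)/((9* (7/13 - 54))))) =-9251145/403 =-22955.69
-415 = -415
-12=-12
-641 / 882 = -0.73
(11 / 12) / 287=11 / 3444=0.00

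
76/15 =5.07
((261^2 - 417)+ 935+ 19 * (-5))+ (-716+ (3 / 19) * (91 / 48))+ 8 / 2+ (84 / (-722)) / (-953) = 373384791705 / 5504528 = 67832.30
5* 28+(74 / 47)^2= 314736 / 2209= 142.48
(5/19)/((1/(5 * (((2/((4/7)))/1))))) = 4.61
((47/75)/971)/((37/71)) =3337/2694525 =0.00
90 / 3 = 30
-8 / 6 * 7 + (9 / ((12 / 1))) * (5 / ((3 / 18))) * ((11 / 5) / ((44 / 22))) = 185 / 12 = 15.42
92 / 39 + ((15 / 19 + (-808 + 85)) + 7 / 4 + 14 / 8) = -1061633 / 1482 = -716.35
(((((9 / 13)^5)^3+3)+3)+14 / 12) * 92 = 659.70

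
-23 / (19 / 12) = -276 / 19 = -14.53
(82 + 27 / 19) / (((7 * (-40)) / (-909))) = 288153 / 1064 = 270.82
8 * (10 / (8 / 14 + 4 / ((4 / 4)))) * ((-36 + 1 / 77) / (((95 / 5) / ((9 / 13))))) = -22.95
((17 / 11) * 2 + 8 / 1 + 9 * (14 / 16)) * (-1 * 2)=-1669 / 44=-37.93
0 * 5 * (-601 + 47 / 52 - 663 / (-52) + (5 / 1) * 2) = 0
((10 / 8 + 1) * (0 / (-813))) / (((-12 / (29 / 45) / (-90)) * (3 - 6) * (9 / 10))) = 0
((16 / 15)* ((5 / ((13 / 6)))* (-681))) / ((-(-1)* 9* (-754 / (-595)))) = -2161040 / 14703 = -146.98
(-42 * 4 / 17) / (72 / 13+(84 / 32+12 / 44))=-1.17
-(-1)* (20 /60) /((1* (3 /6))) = 2 /3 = 0.67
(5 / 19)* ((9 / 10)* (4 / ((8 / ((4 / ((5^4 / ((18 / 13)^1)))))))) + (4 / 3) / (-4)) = -40139 / 463125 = -0.09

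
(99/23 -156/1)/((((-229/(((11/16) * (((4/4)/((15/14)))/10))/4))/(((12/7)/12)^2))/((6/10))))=38379/294952000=0.00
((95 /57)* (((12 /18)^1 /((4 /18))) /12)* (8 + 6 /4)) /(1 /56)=221.67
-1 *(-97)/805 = 97/805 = 0.12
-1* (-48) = 48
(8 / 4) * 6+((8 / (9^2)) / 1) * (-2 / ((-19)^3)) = 6666964 / 555579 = 12.00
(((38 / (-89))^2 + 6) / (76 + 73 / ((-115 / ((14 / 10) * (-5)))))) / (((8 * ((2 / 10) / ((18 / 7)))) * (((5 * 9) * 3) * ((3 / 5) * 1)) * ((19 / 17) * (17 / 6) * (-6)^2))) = 14078875 / 1052553284244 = 0.00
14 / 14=1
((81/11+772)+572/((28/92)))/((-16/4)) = -204727/308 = -664.70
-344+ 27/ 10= -3413/ 10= -341.30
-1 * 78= -78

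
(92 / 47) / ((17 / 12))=1104 / 799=1.38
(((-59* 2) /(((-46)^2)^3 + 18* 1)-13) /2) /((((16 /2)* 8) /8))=-3848933125 /4737148457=-0.81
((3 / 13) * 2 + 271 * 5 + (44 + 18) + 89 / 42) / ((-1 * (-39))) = 775091 / 21294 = 36.40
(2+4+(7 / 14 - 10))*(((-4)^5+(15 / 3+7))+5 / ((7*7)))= 49583 / 14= 3541.64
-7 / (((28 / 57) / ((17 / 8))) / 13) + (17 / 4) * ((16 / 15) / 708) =-33444491 / 84960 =-393.65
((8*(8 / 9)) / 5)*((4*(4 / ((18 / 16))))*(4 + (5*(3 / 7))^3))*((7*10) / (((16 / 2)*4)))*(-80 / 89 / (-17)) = 194437120 / 6005097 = 32.38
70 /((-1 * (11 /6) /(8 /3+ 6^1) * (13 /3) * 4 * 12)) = -35 /22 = -1.59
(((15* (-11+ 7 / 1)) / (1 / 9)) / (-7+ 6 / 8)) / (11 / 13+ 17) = 702 / 145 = 4.84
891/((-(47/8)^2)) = -25.81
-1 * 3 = -3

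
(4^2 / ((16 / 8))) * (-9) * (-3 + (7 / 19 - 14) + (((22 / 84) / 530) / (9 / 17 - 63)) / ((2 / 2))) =7470281473 / 6238365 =1197.47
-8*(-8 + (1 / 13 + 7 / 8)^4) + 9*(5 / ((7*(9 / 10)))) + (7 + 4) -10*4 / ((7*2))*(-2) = 81.29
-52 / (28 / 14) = -26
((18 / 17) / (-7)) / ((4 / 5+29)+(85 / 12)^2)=-12960 / 6852139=-0.00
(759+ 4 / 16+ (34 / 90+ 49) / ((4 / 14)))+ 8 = 169213 / 180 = 940.07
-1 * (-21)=21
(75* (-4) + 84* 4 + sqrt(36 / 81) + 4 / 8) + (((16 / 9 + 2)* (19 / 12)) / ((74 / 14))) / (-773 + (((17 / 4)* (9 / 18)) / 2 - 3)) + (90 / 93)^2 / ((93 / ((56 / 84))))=27433563046915 / 738018460782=37.17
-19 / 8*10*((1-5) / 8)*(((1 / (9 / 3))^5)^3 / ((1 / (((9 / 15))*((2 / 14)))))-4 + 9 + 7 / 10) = 36259688027 / 535692528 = 67.69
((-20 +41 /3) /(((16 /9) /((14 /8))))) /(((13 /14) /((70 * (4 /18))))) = -104.44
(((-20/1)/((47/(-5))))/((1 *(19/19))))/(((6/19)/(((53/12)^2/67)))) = 1334275/680184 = 1.96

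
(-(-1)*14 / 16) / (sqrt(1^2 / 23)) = 7*sqrt(23) / 8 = 4.20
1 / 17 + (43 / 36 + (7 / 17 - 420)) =-256021 / 612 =-418.33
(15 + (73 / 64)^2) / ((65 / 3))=200307 / 266240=0.75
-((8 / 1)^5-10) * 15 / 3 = -163790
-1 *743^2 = -552049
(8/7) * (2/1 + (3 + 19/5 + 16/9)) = 544/45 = 12.09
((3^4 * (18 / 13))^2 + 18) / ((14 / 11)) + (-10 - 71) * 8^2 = 5575761 / 1183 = 4713.24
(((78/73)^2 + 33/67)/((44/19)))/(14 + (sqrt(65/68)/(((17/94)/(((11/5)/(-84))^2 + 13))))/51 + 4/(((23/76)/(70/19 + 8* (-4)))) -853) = -141464491211480979055235400000/243215346681997448237221590302851 -4833807567777900045438300* sqrt(1105)/243215346681997448237221590302851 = -0.00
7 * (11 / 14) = 5.50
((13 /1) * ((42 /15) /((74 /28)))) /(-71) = -2548 /13135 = -0.19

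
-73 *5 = -365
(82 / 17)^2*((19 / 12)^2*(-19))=-11529979 / 10404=-1108.23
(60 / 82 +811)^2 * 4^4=283551990016 / 1681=168680541.35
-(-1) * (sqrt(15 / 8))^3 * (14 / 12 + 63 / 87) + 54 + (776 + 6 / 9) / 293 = 1645 * sqrt(30) / 1856 + 49796 / 879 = 61.51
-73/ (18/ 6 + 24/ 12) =-73/ 5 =-14.60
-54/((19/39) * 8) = -1053/76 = -13.86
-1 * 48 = -48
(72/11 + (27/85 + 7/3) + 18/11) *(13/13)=30386/2805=10.83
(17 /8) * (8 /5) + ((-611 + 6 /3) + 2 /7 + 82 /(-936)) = -9916483 /16380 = -605.40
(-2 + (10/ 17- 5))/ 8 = -109/ 136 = -0.80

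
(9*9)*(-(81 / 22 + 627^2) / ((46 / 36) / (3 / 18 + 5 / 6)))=-6305061951 / 253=-24921193.48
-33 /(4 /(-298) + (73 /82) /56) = -22578864 /1693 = -13336.60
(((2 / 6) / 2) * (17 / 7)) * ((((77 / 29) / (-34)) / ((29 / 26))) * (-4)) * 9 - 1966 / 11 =-1643968 / 9251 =-177.71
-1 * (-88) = 88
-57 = -57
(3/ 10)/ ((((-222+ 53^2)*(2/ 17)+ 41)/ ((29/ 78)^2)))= 14297/ 119063880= 0.00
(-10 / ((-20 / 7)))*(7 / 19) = 49 / 38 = 1.29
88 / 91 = 0.97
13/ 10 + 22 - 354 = -3307/ 10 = -330.70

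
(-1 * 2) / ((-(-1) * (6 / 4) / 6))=-8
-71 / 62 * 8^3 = -18176 / 31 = -586.32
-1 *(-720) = 720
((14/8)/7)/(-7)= -1/28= -0.04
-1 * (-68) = 68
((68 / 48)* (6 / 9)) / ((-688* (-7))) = 17 / 86688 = 0.00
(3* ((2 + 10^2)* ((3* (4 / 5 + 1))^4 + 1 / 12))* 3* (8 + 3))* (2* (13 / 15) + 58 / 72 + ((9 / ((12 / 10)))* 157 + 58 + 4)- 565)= 145347173264293 / 25000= 5813886930.57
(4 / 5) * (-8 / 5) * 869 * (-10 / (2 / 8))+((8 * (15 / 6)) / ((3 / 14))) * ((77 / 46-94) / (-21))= 46474748 / 1035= 44903.14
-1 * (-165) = 165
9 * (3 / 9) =3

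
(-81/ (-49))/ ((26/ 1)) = 81/ 1274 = 0.06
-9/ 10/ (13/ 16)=-1.11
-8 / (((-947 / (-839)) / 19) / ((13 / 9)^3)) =-280179016 / 690363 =-405.84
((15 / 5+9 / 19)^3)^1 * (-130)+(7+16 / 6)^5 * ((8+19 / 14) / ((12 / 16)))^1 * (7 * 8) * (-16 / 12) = -1179592918776304 / 15000633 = -78636209.47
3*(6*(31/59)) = 558/59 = 9.46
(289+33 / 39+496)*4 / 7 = 40864 / 91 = 449.05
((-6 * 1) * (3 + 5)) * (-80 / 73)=3840 / 73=52.60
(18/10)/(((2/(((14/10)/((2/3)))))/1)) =189/100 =1.89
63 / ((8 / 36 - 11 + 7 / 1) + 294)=567 / 2612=0.22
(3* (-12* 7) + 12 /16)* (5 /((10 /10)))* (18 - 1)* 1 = -85425 /4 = -21356.25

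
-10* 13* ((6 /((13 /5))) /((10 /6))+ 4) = -700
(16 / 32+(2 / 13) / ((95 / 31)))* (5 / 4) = 1359 / 1976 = 0.69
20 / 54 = 10 / 27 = 0.37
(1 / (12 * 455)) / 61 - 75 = -24979499 / 333060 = -75.00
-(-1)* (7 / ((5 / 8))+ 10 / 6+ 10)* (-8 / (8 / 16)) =-5488 / 15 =-365.87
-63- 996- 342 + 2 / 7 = -9805 / 7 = -1400.71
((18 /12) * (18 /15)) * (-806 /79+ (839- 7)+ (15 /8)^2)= 37555047 /25280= 1485.56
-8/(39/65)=-40/3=-13.33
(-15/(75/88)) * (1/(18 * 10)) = -22/225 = -0.10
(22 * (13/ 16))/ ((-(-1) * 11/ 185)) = 2405/ 8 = 300.62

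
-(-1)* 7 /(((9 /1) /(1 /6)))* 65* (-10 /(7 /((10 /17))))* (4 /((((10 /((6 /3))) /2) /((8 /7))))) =-41600 /3213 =-12.95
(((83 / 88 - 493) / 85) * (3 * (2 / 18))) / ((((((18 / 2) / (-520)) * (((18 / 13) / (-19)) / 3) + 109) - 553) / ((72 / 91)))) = 42781388 / 12441457259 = 0.00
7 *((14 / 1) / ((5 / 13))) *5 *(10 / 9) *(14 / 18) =89180 / 81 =1100.99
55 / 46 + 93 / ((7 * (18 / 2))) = 2581 / 966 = 2.67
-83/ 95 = -0.87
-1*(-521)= 521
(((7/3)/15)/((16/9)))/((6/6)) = 0.09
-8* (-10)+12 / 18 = 242 / 3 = 80.67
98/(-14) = -7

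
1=1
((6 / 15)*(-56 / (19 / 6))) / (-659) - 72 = -4506888 / 62605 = -71.99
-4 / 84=-1 / 21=-0.05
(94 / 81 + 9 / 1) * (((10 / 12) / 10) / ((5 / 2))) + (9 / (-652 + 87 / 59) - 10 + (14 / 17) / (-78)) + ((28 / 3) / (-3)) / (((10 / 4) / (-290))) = 7238911572883 / 20611748430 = 351.20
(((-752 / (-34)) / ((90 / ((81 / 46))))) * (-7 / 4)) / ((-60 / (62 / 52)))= 30597 / 2033200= 0.02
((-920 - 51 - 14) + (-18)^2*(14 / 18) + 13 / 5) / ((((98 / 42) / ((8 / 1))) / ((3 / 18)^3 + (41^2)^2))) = -318435814972 / 45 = -7076351443.82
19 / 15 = 1.27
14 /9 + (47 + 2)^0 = 23 /9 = 2.56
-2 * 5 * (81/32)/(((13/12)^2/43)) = -156735/169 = -927.43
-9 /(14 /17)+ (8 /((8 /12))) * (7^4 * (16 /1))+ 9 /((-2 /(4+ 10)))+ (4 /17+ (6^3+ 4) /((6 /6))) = 109750917 /238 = 461138.31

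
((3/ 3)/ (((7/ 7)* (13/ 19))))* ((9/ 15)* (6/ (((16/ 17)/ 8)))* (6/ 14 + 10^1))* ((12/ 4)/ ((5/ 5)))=636633/ 455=1399.19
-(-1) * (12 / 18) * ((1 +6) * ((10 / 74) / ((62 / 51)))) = 595 / 1147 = 0.52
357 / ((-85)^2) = 21 / 425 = 0.05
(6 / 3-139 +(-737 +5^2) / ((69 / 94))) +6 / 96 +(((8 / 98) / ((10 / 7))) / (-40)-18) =-217332601 / 193200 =-1124.91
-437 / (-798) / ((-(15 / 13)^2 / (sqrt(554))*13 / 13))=-3887*sqrt(554) / 9450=-9.68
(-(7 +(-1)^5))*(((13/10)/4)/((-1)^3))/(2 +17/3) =117/460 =0.25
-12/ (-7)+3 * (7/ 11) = 279/ 77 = 3.62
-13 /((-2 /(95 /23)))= 1235 /46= 26.85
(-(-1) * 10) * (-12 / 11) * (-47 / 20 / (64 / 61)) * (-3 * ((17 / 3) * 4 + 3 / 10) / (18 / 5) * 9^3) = -480013209 / 1408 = -340918.47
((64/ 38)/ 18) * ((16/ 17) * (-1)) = -0.09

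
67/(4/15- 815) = -1005/12221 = -0.08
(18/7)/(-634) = -9/2219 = -0.00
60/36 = 5/3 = 1.67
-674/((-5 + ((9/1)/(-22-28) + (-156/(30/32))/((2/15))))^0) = -674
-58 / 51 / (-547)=58 / 27897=0.00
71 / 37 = 1.92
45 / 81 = 5 / 9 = 0.56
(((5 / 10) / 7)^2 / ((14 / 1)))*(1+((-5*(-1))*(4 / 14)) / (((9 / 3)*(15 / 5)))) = 73 / 172872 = 0.00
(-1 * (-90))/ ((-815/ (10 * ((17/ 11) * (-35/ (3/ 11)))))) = 35700/ 163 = 219.02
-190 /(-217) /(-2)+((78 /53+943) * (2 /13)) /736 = -13225071 /55020784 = -0.24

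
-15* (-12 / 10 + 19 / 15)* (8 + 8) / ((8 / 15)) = -30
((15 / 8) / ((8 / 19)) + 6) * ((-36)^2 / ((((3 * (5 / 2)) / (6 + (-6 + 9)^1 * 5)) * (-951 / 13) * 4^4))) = -1643733 / 811520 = -2.03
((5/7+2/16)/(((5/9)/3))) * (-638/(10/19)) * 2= -7691409/700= -10987.73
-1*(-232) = 232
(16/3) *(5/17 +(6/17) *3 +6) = 2000/51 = 39.22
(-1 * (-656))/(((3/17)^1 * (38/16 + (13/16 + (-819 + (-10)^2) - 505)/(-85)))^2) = 350654566400/4678970409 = 74.94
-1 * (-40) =40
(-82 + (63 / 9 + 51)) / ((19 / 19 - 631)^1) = 0.04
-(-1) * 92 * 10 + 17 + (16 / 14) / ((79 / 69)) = 518713 / 553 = 938.00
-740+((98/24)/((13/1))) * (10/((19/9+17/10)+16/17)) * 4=-69697120/94523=-737.36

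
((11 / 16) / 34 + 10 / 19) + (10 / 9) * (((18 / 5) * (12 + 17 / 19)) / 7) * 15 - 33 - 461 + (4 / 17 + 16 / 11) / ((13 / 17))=-380.72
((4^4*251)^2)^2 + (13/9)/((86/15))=4398194722943551930433/258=17047266367998263296.25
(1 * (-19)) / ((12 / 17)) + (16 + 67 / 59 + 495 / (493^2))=-1682763865 / 172078692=-9.78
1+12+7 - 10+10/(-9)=80/9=8.89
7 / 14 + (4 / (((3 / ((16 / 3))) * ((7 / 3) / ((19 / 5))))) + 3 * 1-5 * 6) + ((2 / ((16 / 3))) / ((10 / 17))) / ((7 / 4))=-6113 / 420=-14.55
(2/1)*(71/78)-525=-20404/39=-523.18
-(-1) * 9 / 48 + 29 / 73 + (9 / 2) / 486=18733 / 31536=0.59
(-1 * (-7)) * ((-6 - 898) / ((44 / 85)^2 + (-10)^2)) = -63.11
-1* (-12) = 12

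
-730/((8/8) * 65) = -146/13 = -11.23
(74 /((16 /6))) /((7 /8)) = 222 /7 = 31.71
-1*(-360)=360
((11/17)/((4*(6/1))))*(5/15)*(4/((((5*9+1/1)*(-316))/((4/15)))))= -11/16680060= -0.00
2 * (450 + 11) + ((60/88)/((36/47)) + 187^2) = 9475459/264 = 35891.89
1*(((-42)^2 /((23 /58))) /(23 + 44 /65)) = 738920 /3933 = 187.88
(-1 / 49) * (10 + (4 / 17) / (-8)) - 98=-163607 / 1666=-98.20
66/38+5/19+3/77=157/77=2.04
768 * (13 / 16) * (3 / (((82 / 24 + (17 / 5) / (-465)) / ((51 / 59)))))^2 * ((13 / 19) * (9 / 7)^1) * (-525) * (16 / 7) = -12957724224000000 / 34001200093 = -381096.08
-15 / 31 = -0.48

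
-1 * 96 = -96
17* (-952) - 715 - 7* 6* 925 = -55749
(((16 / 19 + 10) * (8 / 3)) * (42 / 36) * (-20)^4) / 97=922880000 / 16587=55638.75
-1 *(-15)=15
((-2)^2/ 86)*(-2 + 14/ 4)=3/ 43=0.07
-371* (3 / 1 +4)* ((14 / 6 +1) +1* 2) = -41552 / 3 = -13850.67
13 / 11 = 1.18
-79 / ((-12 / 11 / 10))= 4345 / 6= 724.17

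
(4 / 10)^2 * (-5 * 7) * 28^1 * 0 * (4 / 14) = 0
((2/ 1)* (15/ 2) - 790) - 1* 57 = -832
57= 57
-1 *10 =-10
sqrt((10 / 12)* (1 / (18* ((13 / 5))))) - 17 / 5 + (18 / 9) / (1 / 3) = 5* sqrt(39) / 234 + 13 / 5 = 2.73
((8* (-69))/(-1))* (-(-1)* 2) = 1104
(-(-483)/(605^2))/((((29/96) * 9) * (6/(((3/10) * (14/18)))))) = 9016/477662625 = 0.00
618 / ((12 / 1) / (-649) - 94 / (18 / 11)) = -3609738 / 335641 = -10.75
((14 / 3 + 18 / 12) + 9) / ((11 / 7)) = 637 / 66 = 9.65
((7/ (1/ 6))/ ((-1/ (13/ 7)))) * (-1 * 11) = 858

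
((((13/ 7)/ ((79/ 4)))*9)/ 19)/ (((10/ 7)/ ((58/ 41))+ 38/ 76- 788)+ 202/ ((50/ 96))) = -678600/ 6073494799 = -0.00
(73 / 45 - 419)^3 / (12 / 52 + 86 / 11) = -947461444610824 / 104884875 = -9033346.75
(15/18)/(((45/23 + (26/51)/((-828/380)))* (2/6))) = 10557/7274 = 1.45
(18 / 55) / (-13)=-18 / 715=-0.03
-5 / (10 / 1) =-1 / 2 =-0.50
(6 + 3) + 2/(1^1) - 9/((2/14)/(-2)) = 137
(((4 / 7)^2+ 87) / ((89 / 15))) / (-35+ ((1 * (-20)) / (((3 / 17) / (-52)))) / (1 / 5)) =38511 / 77010899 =0.00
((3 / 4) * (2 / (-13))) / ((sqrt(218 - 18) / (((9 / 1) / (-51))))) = 9 * sqrt(2) / 8840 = 0.00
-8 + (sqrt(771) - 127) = -107.23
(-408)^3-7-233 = -67917552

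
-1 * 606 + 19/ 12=-7253/ 12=-604.42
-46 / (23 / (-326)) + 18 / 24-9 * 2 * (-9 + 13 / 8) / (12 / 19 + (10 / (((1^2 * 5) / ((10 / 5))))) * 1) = 239857 / 352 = 681.41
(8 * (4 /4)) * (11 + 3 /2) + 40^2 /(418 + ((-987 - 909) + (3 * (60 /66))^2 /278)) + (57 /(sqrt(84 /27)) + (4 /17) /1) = 131.47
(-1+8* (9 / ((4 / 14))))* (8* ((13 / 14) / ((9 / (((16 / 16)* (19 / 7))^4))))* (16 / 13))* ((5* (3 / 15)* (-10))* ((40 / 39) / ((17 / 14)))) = -1674781235200 / 14326767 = -116898.76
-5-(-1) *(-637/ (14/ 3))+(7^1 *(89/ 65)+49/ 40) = -67959/ 520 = -130.69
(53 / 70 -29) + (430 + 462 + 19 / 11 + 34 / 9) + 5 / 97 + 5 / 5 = 585033599 / 672210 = 870.31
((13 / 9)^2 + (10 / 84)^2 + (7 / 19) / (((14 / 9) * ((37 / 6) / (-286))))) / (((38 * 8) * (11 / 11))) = -99150125 / 3392891712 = -0.03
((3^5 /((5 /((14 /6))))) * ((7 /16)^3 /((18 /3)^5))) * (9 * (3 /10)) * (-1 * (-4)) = 21609 /1638400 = 0.01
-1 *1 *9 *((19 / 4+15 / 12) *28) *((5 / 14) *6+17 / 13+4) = -146448 / 13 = -11265.23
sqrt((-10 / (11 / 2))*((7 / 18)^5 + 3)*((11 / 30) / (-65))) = sqrt(6560205) / 14580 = 0.18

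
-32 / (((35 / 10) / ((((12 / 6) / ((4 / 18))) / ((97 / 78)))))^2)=-136.82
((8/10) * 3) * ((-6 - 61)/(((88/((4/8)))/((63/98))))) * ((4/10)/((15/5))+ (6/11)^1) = -1206/3025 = -0.40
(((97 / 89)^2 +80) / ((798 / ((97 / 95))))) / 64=20793211 / 12810474880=0.00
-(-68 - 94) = 162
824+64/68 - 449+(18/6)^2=6544/17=384.94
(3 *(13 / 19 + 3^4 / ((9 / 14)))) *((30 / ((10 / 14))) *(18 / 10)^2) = 24565842 / 475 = 51717.56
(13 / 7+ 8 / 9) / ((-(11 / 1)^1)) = -173 / 693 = -0.25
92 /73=1.26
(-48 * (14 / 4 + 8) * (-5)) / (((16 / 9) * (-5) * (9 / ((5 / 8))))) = -345 / 16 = -21.56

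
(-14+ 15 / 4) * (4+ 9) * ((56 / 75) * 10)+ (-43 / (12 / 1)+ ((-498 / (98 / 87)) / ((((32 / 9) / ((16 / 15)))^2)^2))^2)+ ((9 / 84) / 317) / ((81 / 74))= -2025613979635749169 / 2055015900000000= -985.69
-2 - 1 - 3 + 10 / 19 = -104 / 19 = -5.47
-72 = -72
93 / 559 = 0.17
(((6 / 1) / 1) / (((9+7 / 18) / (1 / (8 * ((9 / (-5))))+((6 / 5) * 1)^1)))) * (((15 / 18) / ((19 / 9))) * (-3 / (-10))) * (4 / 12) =3663 / 128440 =0.03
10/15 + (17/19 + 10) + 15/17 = 12058/969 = 12.44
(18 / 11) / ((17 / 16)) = 288 / 187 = 1.54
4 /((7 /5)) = 20 /7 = 2.86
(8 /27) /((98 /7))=4 /189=0.02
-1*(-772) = 772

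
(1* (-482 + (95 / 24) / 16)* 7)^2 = 1676898092401 / 147456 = 11372193.01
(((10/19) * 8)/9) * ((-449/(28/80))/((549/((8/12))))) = -1436800/1971459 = -0.73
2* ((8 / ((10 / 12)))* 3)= 288 / 5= 57.60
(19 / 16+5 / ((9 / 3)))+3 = 281 / 48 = 5.85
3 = 3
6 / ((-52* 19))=-3 / 494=-0.01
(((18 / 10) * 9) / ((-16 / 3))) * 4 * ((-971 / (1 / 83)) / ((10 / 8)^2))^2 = -101013842605248 / 3125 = -32324429633.68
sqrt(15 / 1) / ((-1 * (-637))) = sqrt(15) / 637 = 0.01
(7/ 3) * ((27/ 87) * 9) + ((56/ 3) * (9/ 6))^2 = 22925/ 29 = 790.52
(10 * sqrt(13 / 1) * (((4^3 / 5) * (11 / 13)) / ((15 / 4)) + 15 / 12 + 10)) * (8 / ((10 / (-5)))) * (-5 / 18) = 55139 * sqrt(13) / 351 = 566.40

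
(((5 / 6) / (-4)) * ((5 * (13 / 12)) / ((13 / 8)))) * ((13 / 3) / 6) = -325 / 648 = -0.50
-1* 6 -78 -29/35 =-2969/35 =-84.83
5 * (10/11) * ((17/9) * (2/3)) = 1700/297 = 5.72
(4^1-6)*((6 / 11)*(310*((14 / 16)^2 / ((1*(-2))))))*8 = 22785 / 22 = 1035.68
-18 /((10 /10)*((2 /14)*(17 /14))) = -1764 /17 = -103.76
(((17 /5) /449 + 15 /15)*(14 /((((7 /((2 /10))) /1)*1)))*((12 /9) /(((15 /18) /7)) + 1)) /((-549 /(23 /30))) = -17342 /2525625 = -0.01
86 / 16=43 / 8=5.38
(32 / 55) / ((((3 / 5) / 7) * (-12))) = -56 / 99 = -0.57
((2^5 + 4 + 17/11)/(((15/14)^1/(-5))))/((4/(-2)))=2891/33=87.61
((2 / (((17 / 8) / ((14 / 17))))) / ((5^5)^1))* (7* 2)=3136 / 903125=0.00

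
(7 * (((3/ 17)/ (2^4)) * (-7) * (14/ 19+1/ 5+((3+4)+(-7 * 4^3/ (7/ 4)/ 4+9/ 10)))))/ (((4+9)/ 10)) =1540707/ 67184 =22.93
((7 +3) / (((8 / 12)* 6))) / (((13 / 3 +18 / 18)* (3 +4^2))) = 15 / 608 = 0.02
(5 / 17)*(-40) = -11.76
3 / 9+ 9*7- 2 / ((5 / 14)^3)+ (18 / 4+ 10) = 25447 / 750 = 33.93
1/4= 0.25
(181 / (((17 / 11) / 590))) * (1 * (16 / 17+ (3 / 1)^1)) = 78704230 / 289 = 272332.98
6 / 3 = 2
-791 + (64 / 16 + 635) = -152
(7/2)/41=7/82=0.09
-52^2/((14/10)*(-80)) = 169/7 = 24.14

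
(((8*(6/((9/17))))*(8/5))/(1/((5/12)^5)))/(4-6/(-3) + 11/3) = 10625/56376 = 0.19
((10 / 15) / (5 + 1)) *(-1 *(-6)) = 2 / 3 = 0.67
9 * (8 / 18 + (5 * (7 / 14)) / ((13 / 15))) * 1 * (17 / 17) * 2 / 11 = 779 / 143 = 5.45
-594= -594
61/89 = 0.69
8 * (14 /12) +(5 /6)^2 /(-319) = 107159 /11484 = 9.33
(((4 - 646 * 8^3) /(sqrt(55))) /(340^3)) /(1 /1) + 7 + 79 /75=8.05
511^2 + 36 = 261157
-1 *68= -68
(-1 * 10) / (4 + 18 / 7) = -35 / 23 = -1.52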